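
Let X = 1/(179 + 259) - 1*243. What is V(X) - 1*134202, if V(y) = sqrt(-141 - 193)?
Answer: -134202 + I*sqrt(334) ≈ -1.342e+5 + 18.276*I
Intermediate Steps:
X = -106433/438 (X = 1/438 - 243 = -106433/438 ≈ -243.00)
V(y) = I*sqrt(334) (V(y) = sqrt(-334) = I*sqrt(334))
V(X) - 1*134202 = I*sqrt(334) - 1*134202 = I*sqrt(334) - 134202 = -134202 + I*sqrt(334)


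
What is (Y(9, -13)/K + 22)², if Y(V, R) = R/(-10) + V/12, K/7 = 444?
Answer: 1870223088721/3863865600 ≈ 484.03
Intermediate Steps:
K = 3108 (K = 7*444 = 3108)
Y(V, R) = -R/10 + V/12 (Y(V, R) = R*(-⅒) + V*(1/12) = -R/10 + V/12)
(Y(9, -13)/K + 22)² = ((-⅒*(-13) + (1/12)*9)/3108 + 22)² = ((13/10 + ¾)*(1/3108) + 22)² = ((41/20)*(1/3108) + 22)² = (41/62160 + 22)² = (1367561/62160)² = 1870223088721/3863865600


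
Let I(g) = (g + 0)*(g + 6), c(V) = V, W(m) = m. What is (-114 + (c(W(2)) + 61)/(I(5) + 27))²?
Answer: 86211225/6724 ≈ 12821.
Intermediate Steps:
I(g) = g*(6 + g)
(-114 + (c(W(2)) + 61)/(I(5) + 27))² = (-114 + (2 + 61)/(5*(6 + 5) + 27))² = (-114 + 63/(5*11 + 27))² = (-114 + 63/(55 + 27))² = (-114 + 63/82)² = (-9285/82)² = 86211225/6724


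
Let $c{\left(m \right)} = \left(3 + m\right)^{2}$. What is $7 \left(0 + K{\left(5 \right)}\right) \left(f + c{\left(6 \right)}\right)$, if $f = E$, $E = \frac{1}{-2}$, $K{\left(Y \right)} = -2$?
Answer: $-1127$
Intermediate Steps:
$E = - \frac{1}{2} \approx -0.5$
$f = - \frac{1}{2} \approx -0.5$
$7 \left(0 + K{\left(5 \right)}\right) \left(f + c{\left(6 \right)}\right) = 7 \left(0 - 2\right) \left(- \frac{1}{2} + \left(3 + 6\right)^{2}\right) = 7 \left(- 2 \left(- \frac{1}{2} + 9^{2}\right)\right) = 7 \left(- 2 \left(- \frac{1}{2} + 81\right)\right) = 7 \left(\left(-2\right) \frac{161}{2}\right) = 7 \left(-161\right) = -1127$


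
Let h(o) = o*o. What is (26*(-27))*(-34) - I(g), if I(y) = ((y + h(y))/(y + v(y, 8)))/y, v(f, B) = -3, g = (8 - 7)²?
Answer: 23869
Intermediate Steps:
g = 1 (g = 1² = 1)
h(o) = o²
I(y) = (y + y²)/(y*(-3 + y)) (I(y) = ((y + y²)/(y - 3))/y = ((y + y²)/(-3 + y))/y = (y + y²)/(y*(-3 + y)))
(26*(-27))*(-34) - I(g) = (26*(-27))*(-34) - (1 + 1)/(-3 + 1) = -702*(-34) - 2/(-2) = 23868 - (-1)*2/2 = 23868 - 1*(-1) = 23868 + 1 = 23869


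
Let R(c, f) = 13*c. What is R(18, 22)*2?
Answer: 468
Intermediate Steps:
R(18, 22)*2 = (13*18)*2 = 234*2 = 468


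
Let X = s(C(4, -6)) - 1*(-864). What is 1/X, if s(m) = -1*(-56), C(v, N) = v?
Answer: 1/920 ≈ 0.0010870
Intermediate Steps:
s(m) = 56
X = 920 (X = 56 - 1*(-864) = 56 + 864 = 920)
1/X = 1/920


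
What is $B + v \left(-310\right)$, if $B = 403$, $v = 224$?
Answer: $-69037$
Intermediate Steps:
$B + v \left(-310\right) = 403 + 224 \left(-310\right) = 403 - 69440 = -69037$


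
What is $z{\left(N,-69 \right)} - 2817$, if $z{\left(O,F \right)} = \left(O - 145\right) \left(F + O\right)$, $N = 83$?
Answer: $-3685$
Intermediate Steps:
$z{\left(O,F \right)} = \left(-145 + O\right) \left(F + O\right)$
$z{\left(N,-69 \right)} - 2817 = \left(83^{2} - -10005 - 12035 - 5727\right) - 2817 = \left(6889 + 10005 - 12035 - 5727\right) - 2817 = -868 - 2817 = -3685$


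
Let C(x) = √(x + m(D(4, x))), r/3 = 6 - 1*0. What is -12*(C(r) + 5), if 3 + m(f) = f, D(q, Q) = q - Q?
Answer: -72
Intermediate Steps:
r = 18 (r = 3*(6 - 1*0) = 3*(6 + 0) = 3*6 = 18)
m(f) = -3 + f
C(x) = 1 (C(x) = √(x + (-3 + (4 - x))) = √(x + (1 - x)) = √1 = 1)
-12*(C(r) + 5) = -12*(1 + 5) = -12*6 = -72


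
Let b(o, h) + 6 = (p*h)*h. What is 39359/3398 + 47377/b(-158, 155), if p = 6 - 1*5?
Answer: 1106350867/81616562 ≈ 13.555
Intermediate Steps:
p = 1 (p = 6 - 5 = 1)
b(o, h) = -6 + h² (b(o, h) = -6 + (1*h)*h = -6 + h*h = -6 + h²)
39359/3398 + 47377/b(-158, 155) = 39359/3398 + 47377/(-6 + 155²) = 39359*(1/3398) + 47377/(-6 + 24025) = 39359/3398 + 47377/24019 = 1106350867/81616562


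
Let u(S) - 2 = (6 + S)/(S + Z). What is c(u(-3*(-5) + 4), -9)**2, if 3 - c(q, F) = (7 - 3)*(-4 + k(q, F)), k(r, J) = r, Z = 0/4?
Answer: 11881/361 ≈ 32.911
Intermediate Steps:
Z = 0 (Z = 0*(1/4) = 0)
u(S) = 2 + (6 + S)/S (u(S) = 2 + (6 + S)/(S + 0) = 2 + (6 + S)/S)
c(q, F) = 19 - 4*q (c(q, F) = 3 - (7 - 3)*(-4 + q) = 3 - 4*(-4 + q) = 3 - (-16 + 4*q) = 3 + (16 - 4*q) = 19 - 4*q)
c(u(-3*(-5) + 4), -9)**2 = (19 - 4*(3 + 6/(-3*(-5) + 4)))**2 = (19 - 4*(3 + 6/(15 + 4)))**2 = (19 - 4*(3 + 6/19))**2 = (19 - 4*63/19)**2 = (19 - 252/19)**2 = (109/19)**2 = 11881/361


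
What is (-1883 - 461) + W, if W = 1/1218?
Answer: -2854991/1218 ≈ -2344.0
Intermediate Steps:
W = 1/1218 ≈ 0.00082102
(-1883 - 461) + W = (-1883 - 461) + 1/1218 = -2344 + 1/1218 = -2854991/1218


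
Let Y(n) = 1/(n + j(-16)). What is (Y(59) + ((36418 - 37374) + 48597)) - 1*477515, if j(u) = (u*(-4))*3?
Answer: -107898373/251 ≈ -4.2987e+5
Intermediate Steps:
j(u) = -12*u (j(u) = -4*u*3 = -12*u)
Y(n) = 1/(192 + n) (Y(n) = 1/(n - 12*(-16)) = 1/(n + 192) = 1/(192 + n))
(Y(59) + ((36418 - 37374) + 48597)) - 1*477515 = (1/(192 + 59) + ((36418 - 37374) + 48597)) - 1*477515 = (1/251 + (-956 + 48597)) - 477515 = (1/251 + 47641) - 477515 = 11957892/251 - 477515 = -107898373/251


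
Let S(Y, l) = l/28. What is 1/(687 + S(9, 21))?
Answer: 4/2751 ≈ 0.0014540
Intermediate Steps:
S(Y, l) = l/28 (S(Y, l) = l*(1/28) = l/28)
1/(687 + S(9, 21)) = 1/(687 + (1/28)*21) = 1/(687 + 3/4) = 1/(2751/4) = 4/2751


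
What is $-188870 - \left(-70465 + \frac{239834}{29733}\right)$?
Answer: $- \frac{3520775699}{29733} \approx -1.1841 \cdot 10^{5}$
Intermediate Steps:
$-188870 - \left(-70465 + \frac{239834}{29733}\right) = -188870 - - \frac{2094896011}{29733} = -188870 + \frac{2094896011}{29733} = - \frac{3520775699}{29733}$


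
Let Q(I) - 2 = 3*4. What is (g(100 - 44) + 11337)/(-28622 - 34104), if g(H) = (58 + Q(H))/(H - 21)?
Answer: -396867/2195410 ≈ -0.18077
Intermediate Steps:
Q(I) = 14 (Q(I) = 2 + 3*4 = 2 + 12 = 14)
g(H) = 72/(-21 + H) (g(H) = (58 + 14)/(H - 21) = 72/(-21 + H))
(g(100 - 44) + 11337)/(-28622 - 34104) = (72/(-21 + (100 - 44)) + 11337)/(-28622 - 34104) = (72/(-21 + 56) + 11337)/(-62726) = (72/35 + 11337)*(-1/62726) = (396867/35)*(-1/62726) = -396867/2195410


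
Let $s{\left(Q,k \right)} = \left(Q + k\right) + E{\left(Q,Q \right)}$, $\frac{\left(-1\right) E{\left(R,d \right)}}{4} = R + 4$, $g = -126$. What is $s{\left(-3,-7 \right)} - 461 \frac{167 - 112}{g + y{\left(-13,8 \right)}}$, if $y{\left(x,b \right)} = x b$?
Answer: $\frac{4427}{46} \approx 96.239$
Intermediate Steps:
$E{\left(R,d \right)} = -16 - 4 R$ ($E{\left(R,d \right)} = - 4 \left(R + 4\right) = - 4 \left(4 + R\right) = -16 - 4 R$)
$y{\left(x,b \right)} = b x$
$s{\left(Q,k \right)} = -16 + k - 3 Q$ ($s{\left(Q,k \right)} = \left(Q + k\right) - \left(16 + 4 Q\right) = -16 + k - 3 Q$)
$s{\left(-3,-7 \right)} - 461 \frac{167 - 112}{g + y{\left(-13,8 \right)}} = \left(-16 - 7 - -9\right) - 461 \frac{167 - 112}{-126 + 8 \left(-13\right)} = \left(-16 - 7 + 9\right) - 461 \frac{55}{-126 - 104} = -14 - 461 \frac{55}{-230} = -14 - 461 \cdot 55 \left(- \frac{1}{230}\right) = -14 - - \frac{5071}{46} = -14 + \frac{5071}{46} = \frac{4427}{46}$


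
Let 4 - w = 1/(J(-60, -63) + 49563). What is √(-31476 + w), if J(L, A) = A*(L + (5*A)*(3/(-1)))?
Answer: I*√8379608789/516 ≈ 177.4*I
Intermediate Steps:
J(L, A) = A*(L - 15*A) (J(L, A) = A*(L + (5*A)*(3*(-1))) = A*(L + (5*A)*(-3)) = A*(L - 15*A))
w = 24769/6192 (w = 4 - 1/(-63*(-60 - 15*(-63)) + 49563) = 4 - 1/(-63*(-60 + 945) + 49563) = 4 - 1/(-63*885 + 49563) = 4 - 1/(-55755 + 49563) = 4 - 1/(-6192) = 4 - 1*(-1/6192) = 4 + 1/6192 = 24769/6192 ≈ 4.0002)
√(-31476 + w) = √(-31476 + 24769/6192) = √(-194874623/6192) = I*√8379608789/516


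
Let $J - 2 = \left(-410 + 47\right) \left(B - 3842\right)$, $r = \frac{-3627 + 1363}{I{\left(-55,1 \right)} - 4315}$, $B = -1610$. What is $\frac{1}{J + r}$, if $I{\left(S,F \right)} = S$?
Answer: $\frac{2185}{4324286562} \approx 5.0529 \cdot 10^{-7}$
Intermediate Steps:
$r = \frac{1132}{2185}$ ($r = \frac{-3627 + 1363}{-55 - 4315} = - \frac{2264}{-4370} = \left(-2264\right) \left(- \frac{1}{4370}\right) = \frac{1132}{2185} \approx 0.51808$)
$J = 1979078$ ($J = 2 + \left(-410 + 47\right) \left(-1610 - 3842\right) = 2 - -1979076 = 2 + 1979076 = 1979078$)
$\frac{1}{J + r} = \frac{1}{1979078 + \frac{1132}{2185}} = \frac{1}{\frac{4324286562}{2185}} = \frac{2185}{4324286562}$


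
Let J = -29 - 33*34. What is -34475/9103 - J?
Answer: 10443078/9103 ≈ 1147.2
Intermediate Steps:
J = -1151 (J = -29 - 1122 = -1151)
-34475/9103 - J = -34475/9103 - 1*(-1151) = -34475*1/9103 + 1151 = -34475/9103 + 1151 = 10443078/9103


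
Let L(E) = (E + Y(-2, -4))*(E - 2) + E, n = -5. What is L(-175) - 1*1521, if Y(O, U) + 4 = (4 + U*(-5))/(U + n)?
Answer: 30459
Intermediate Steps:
Y(O, U) = -4 + (4 - 5*U)/(-5 + U) (Y(O, U) = -4 + (4 + U*(-5))/(U - 5) = -4 + (4 - 5*U)/(-5 + U))
L(E) = E + (-2 + E)*(-20/3 + E) (L(E) = (E + 3*(8 - 3*(-4))/(-5 - 4))*(E - 2) + E = (E + 3*(8 + 12)/(-9))*(-2 + E) + E = (E + 3*(-⅑)*20)*(-2 + E) + E = (E - 20/3)*(-2 + E) + E = (-20/3 + E)*(-2 + E) + E = (-2 + E)*(-20/3 + E) + E = E + (-2 + E)*(-20/3 + E))
L(-175) - 1*1521 = (40/3 + (-175)² - 23/3*(-175)) - 1*1521 = (40/3 + 30625 + 4025/3) - 1521 = 31980 - 1521 = 30459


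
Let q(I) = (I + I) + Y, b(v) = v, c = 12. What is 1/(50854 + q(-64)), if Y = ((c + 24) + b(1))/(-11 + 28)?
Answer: 17/862379 ≈ 1.9713e-5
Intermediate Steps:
Y = 37/17 (Y = ((12 + 24) + 1)/(-11 + 28) = (36 + 1)/17 = 37*(1/17) = 37/17 ≈ 2.1765)
q(I) = 37/17 + 2*I (q(I) = (I + I) + 37/17 = 2*I + 37/17 = 37/17 + 2*I)
1/(50854 + q(-64)) = 1/(50854 + (37/17 + 2*(-64))) = 1/(50854 + (37/17 - 128)) = 1/(50854 - 2139/17) = 1/(862379/17) = 17/862379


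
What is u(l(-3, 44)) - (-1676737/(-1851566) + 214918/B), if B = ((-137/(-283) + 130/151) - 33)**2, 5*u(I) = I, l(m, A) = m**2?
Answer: -904552749260643590641/4235063200053302880 ≈ -213.59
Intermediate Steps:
u(I) = I/5
B = 1829829754944/1826109289 (B = ((-137*(-1/283) + 130*(1/151)) - 33)**2 = ((137/283 + 130/151) - 33)**2 = (57477/42733 - 33)**2 = (-1352712/42733)**2 = 1829829754944/1826109289 ≈ 1002.0)
u(l(-3, 44)) - (-1676737/(-1851566) + 214918/B) = (1/5)*(-3)**2 - (-1676737/(-1851566) + 214918/(1829829754944/1826109289)) = (1/5)*9 - (-1676737*(-1/1851566) + 214918*(1826109289/1829829754944)) = 9/5 - (1676737/1851566 + 196231878086651/914914877472) = 9/5 - 1*182435172604147907165/847012640010660576 = 9/5 - 182435172604147907165/847012640010660576 = -904552749260643590641/4235063200053302880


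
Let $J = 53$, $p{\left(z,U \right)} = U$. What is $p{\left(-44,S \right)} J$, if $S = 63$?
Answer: $3339$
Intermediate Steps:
$p{\left(-44,S \right)} J = 63 \cdot 53 = 3339$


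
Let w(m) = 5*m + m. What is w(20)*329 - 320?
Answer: 39160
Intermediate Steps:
w(m) = 6*m
w(20)*329 - 320 = (6*20)*329 - 320 = 120*329 - 320 = 39480 - 320 = 39160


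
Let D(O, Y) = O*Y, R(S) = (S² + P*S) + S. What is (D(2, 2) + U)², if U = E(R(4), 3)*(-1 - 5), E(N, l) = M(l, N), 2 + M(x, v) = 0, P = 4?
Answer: 256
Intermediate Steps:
M(x, v) = -2 (M(x, v) = -2 + 0 = -2)
R(S) = S² + 5*S (R(S) = (S² + 4*S) + S = S² + 5*S)
E(N, l) = -2
U = 12 (U = -2*(-1 - 5) = -2*(-6) = 12)
(D(2, 2) + U)² = (2*2 + 12)² = (4 + 12)² = 16² = 256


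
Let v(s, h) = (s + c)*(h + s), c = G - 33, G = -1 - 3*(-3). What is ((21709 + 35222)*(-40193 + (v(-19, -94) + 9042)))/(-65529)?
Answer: 496798883/21843 ≈ 22744.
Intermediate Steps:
G = 8 (G = -1 + 9 = 8)
c = -25 (c = 8 - 33 = -25)
v(s, h) = (-25 + s)*(h + s) (v(s, h) = (s - 25)*(h + s) = (-25 + s)*(h + s))
((21709 + 35222)*(-40193 + (v(-19, -94) + 9042)))/(-65529) = ((21709 + 35222)*(-40193 + (((-19)**2 - 25*(-94) - 25*(-19) - 94*(-19)) + 9042)))/(-65529) = (56931*(-40193 + ((361 + 2350 + 475 + 1786) + 9042)))*(-1/65529) = (56931*(-40193 + (4972 + 9042)))*(-1/65529) = (56931*(-40193 + 14014))*(-1/65529) = (56931*(-26179))*(-1/65529) = -1490396649*(-1/65529) = 496798883/21843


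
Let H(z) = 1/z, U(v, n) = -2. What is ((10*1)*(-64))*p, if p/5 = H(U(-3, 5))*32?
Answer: 51200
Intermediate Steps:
p = -80 (p = 5*(32/(-2)) = 5*(-½*32) = 5*(-16) = -80)
((10*1)*(-64))*p = ((10*1)*(-64))*(-80) = (10*(-64))*(-80) = -640*(-80) = 51200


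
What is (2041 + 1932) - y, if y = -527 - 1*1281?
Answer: 5781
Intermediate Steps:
y = -1808 (y = -527 - 1281 = -1808)
(2041 + 1932) - y = (2041 + 1932) - 1*(-1808) = 3973 + 1808 = 5781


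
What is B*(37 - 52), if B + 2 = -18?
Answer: 300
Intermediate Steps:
B = -20 (B = -2 - 18 = -20)
B*(37 - 52) = -20*(37 - 52) = -20*(-15) = 300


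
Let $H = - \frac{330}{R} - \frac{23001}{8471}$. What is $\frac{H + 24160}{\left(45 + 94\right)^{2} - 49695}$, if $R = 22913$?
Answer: $- \frac{426257281667}{535952054782} \approx -0.79533$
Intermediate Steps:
$H = - \frac{48165213}{17645093}$ ($H = - \frac{330}{22913} - \frac{23001}{8471} = \left(-330\right) \frac{1}{22913} - \frac{23001}{8471} = - \frac{30}{2083} - \frac{23001}{8471} = - \frac{48165213}{17645093} \approx -2.7297$)
$\frac{H + 24160}{\left(45 + 94\right)^{2} - 49695} = \frac{- \frac{48165213}{17645093} + 24160}{\left(45 + 94\right)^{2} - 49695} = \frac{426257281667}{17645093 \left(139^{2} - 49695\right)} = \frac{426257281667}{17645093 \left(19321 - 49695\right)} = \frac{426257281667}{17645093 \left(-30374\right)} = \frac{426257281667}{17645093} \left(- \frac{1}{30374}\right) = - \frac{426257281667}{535952054782}$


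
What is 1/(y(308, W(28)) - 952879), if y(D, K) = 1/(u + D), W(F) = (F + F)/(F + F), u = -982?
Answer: -674/642240447 ≈ -1.0495e-6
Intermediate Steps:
W(F) = 1 (W(F) = (2*F)/((2*F)) = (2*F)*(1/(2*F)) = 1)
y(D, K) = 1/(-982 + D)
1/(y(308, W(28)) - 952879) = 1/(1/(-982 + 308) - 952879) = 1/(1/(-674) - 952879) = 1/(-1/674 - 952879) = 1/(-642240447/674) = -674/642240447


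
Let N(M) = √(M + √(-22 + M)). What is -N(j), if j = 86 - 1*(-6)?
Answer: -√(92 + √70) ≈ -10.018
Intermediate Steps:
j = 92 (j = 86 + 6 = 92)
-N(j) = -√(92 + √(-22 + 92)) = -√(92 + √70)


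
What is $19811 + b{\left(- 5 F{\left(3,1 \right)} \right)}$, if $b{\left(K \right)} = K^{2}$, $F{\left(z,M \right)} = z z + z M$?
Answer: $23411$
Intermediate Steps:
$F{\left(z,M \right)} = z^{2} + M z$
$19811 + b{\left(- 5 F{\left(3,1 \right)} \right)} = 19811 + \left(- 5 \cdot 3 \left(1 + 3\right)\right)^{2} = 19811 + \left(- 5 \cdot 3 \cdot 4\right)^{2} = 19811 + \left(\left(-5\right) 12\right)^{2} = 19811 + \left(-60\right)^{2} = 19811 + 3600 = 23411$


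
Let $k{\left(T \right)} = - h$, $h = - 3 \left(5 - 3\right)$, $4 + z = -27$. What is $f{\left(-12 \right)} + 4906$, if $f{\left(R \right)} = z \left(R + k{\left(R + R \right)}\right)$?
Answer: $5092$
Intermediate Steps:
$z = -31$ ($z = -4 - 27 = -31$)
$h = -6$ ($h = \left(-3\right) 2 = -6$)
$k{\left(T \right)} = 6$ ($k{\left(T \right)} = \left(-1\right) \left(-6\right) = 6$)
$f{\left(R \right)} = -186 - 31 R$ ($f{\left(R \right)} = - 31 \left(R + 6\right) = - 31 \left(6 + R\right) = -186 - 31 R$)
$f{\left(-12 \right)} + 4906 = \left(-186 - -372\right) + 4906 = \left(-186 + 372\right) + 4906 = 186 + 4906 = 5092$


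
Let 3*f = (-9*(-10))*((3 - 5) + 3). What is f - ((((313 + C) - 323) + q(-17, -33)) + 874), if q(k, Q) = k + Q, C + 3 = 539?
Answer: -1320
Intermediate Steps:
C = 536 (C = -3 + 539 = 536)
q(k, Q) = Q + k
f = 30 (f = ((-9*(-10))*((3 - 5) + 3))/3 = (90*(-2 + 3))/3 = (90*1)/3 = (⅓)*90 = 30)
f - ((((313 + C) - 323) + q(-17, -33)) + 874) = 30 - ((((313 + 536) - 323) + (-33 - 17)) + 874) = 30 - (((849 - 323) - 50) + 874) = 30 - ((526 - 50) + 874) = 30 - (476 + 874) = 30 - 1*1350 = 30 - 1350 = -1320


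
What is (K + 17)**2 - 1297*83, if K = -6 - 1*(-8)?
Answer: -107290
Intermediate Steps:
K = 2 (K = -6 + 8 = 2)
(K + 17)**2 - 1297*83 = (2 + 17)**2 - 1297*83 = 19**2 - 107651 = 361 - 107651 = -107290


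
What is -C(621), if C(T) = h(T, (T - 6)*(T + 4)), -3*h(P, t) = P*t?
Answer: 79565625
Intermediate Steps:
h(P, t) = -P*t/3
C(T) = -T*(-6 + T)*(4 + T)/3 (C(T) = -T*(T - 6)*(T + 4)/3 = -T*(-6 + T)*(4 + T)/3)
-C(621) = -621*(24 - 1*621² + 2*621)/3 = -621*(24 - 1*385641 + 1242)/3 = -621*(24 - 385641 + 1242)/3 = -621*(-384375)/3 = -1*(-79565625) = 79565625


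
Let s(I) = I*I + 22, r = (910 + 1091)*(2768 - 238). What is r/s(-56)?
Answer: 2531265/1579 ≈ 1603.1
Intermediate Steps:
r = 5062530 (r = 2001*2530 = 5062530)
s(I) = 22 + I² (s(I) = I² + 22 = 22 + I²)
r/s(-56) = 5062530/(22 + (-56)²) = 5062530/(22 + 3136) = 5062530/3158 = 5062530*(1/3158) = 2531265/1579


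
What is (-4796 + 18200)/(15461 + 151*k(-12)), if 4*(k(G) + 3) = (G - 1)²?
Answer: 17872/28517 ≈ 0.62671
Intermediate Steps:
k(G) = -3 + (-1 + G)²/4 (k(G) = -3 + (G - 1)²/4 = -3 + (-1 + G)²/4)
(-4796 + 18200)/(15461 + 151*k(-12)) = (-4796 + 18200)/(15461 + 151*(-3 + (-1 - 12)²/4)) = 13404/(15461 + 151*(-3 + (¼)*(-13)²)) = 13404/(15461 + 151*(-3 + (¼)*169)) = 13404/(15461 + 151*(-3 + 169/4)) = 13404/(15461 + 151*(157/4)) = 13404/(15461 + 23707/4) = 13404/(85551/4) = 13404*(4/85551) = 17872/28517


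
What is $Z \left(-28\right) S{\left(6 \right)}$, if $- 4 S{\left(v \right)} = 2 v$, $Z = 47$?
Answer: $3948$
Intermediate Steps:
$S{\left(v \right)} = - \frac{v}{2}$ ($S{\left(v \right)} = - \frac{2 v}{4} = - \frac{v}{2}$)
$Z \left(-28\right) S{\left(6 \right)} = 47 \left(-28\right) \left(\left(- \frac{1}{2}\right) 6\right) = \left(-1316\right) \left(-3\right) = 3948$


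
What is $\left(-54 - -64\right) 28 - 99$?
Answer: $181$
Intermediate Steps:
$\left(-54 - -64\right) 28 - 99 = \left(-54 + 64\right) 28 - 99 = 10 \cdot 28 - 99 = 280 - 99 = 181$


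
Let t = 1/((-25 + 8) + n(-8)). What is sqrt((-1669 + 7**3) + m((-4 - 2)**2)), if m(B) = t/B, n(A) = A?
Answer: I*sqrt(1193401)/30 ≈ 36.414*I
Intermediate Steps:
t = -1/25 (t = 1/((-25 + 8) - 8) = 1/(-17 - 8) = 1/(-25) = -1/25 ≈ -0.040000)
m(B) = -1/(25*B)
sqrt((-1669 + 7**3) + m((-4 - 2)**2)) = sqrt((-1669 + 7**3) - 1/(25*(-4 - 2)**2)) = sqrt((-1669 + 343) - 1/(25*((-6)**2))) = sqrt(-1326 - 1/25/36) = sqrt(-1326 - 1/25*1/36) = sqrt(-1326 - 1/900) = sqrt(-1193401/900) = I*sqrt(1193401)/30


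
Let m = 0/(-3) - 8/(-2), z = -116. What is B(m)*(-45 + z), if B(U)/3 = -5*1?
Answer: 2415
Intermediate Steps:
m = 4 (m = 0*(-⅓) - 8*(-½) = 0 + 4 = 4)
B(U) = -15 (B(U) = 3*(-5*1) = 3*(-5) = -15)
B(m)*(-45 + z) = -15*(-45 - 116) = -15*(-161) = 2415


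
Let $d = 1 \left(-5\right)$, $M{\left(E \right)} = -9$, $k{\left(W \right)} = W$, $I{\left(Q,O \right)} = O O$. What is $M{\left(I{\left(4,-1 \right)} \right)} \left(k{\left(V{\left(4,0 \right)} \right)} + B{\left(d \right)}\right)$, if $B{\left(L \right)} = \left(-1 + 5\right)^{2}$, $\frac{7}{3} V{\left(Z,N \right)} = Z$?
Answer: $- \frac{1116}{7} \approx -159.43$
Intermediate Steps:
$V{\left(Z,N \right)} = \frac{3 Z}{7}$
$I{\left(Q,O \right)} = O^{2}$
$d = -5$
$B{\left(L \right)} = 16$ ($B{\left(L \right)} = 4^{2} = 16$)
$M{\left(I{\left(4,-1 \right)} \right)} \left(k{\left(V{\left(4,0 \right)} \right)} + B{\left(d \right)}\right) = - 9 \left(\frac{3}{7} \cdot 4 + 16\right) = - 9 \left(\frac{12}{7} + 16\right) = \left(-9\right) \frac{124}{7} = - \frac{1116}{7}$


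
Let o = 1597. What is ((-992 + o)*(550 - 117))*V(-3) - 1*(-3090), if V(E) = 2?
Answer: 527020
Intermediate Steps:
((-992 + o)*(550 - 117))*V(-3) - 1*(-3090) = ((-992 + 1597)*(550 - 117))*2 - 1*(-3090) = (605*433)*2 + 3090 = 261965*2 + 3090 = 523930 + 3090 = 527020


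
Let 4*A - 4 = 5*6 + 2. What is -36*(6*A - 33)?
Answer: -756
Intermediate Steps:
A = 9 (A = 1 + (5*6 + 2)/4 = 1 + (30 + 2)/4 = 1 + (1/4)*32 = 1 + 8 = 9)
-36*(6*A - 33) = -36*(6*9 - 33) = -36*(54 - 33) = -36*21 = -756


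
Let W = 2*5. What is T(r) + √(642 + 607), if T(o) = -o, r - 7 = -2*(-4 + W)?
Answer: 5 + √1249 ≈ 40.341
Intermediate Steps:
W = 10
r = -5 (r = 7 - 2*(-4 + 10) = 7 - 2*6 = 7 - 12 = -5)
T(r) + √(642 + 607) = -1*(-5) + √(642 + 607) = 5 + √1249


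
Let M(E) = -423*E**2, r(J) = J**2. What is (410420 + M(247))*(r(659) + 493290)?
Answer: -23556952085977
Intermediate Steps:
(410420 + M(247))*(r(659) + 493290) = (410420 - 423*247**2)*(659**2 + 493290) = (410420 - 423*61009)*(434281 + 493290) = (410420 - 25806807)*927571 = -25396387*927571 = -23556952085977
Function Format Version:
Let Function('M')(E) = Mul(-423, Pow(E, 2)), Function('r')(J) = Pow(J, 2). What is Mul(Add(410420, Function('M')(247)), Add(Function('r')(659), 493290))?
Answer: -23556952085977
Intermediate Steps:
Mul(Add(410420, Function('M')(247)), Add(Function('r')(659), 493290)) = Mul(Add(410420, Mul(-423, Pow(247, 2))), Add(Pow(659, 2), 493290)) = Mul(Add(410420, Mul(-423, 61009)), Add(434281, 493290)) = Mul(Add(410420, -25806807), 927571) = Mul(-25396387, 927571) = -23556952085977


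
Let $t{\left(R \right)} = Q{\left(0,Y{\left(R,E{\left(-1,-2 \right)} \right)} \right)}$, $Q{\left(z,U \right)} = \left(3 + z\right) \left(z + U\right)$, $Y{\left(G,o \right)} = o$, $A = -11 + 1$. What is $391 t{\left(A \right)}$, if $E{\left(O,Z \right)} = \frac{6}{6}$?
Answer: $1173$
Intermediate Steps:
$A = -10$
$E{\left(O,Z \right)} = 1$ ($E{\left(O,Z \right)} = 6 \cdot \frac{1}{6} = 1$)
$Q{\left(z,U \right)} = \left(3 + z\right) \left(U + z\right)$
$t{\left(R \right)} = 3$ ($t{\left(R \right)} = 0^{2} + 3 \cdot 1 + 3 \cdot 0 + 1 \cdot 0 = 0 + 3 + 0 + 0 = 3$)
$391 t{\left(A \right)} = 391 \cdot 3 = 1173$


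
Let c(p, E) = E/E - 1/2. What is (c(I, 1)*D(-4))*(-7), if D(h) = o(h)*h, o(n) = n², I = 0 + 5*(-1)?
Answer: 224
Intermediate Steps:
I = -5 (I = 0 - 5 = -5)
D(h) = h³ (D(h) = h²*h = h³)
c(p, E) = ½ (c(p, E) = 1 - 1*½ = 1 - ½ = ½)
(c(I, 1)*D(-4))*(-7) = ((½)*(-4)³)*(-7) = ((½)*(-64))*(-7) = -32*(-7) = 224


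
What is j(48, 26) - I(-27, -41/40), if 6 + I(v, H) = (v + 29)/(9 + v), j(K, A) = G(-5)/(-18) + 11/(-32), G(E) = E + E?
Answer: 607/96 ≈ 6.3229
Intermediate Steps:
G(E) = 2*E
j(K, A) = 61/288 (j(K, A) = (2*(-5))/(-18) + 11/(-32) = -10*(-1/18) + 11*(-1/32) = 5/9 - 11/32 = 61/288)
I(v, H) = -6 + (29 + v)/(9 + v) (I(v, H) = -6 + (v + 29)/(9 + v) = -6 + (29 + v)/(9 + v))
j(48, 26) - I(-27, -41/40) = 61/288 - 5*(-5 - 1*(-27))/(9 - 27) = 61/288 - 5*(-5 + 27)/(-18) = 61/288 - 5*(-1)*22/18 = 61/288 - 1*(-55/9) = 61/288 + 55/9 = 607/96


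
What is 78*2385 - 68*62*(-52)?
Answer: 405262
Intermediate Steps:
78*2385 - 68*62*(-52) = 186030 - 4216*(-52) = 186030 - 1*(-219232) = 186030 + 219232 = 405262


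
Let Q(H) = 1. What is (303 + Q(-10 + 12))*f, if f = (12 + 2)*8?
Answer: 34048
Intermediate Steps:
f = 112 (f = 14*8 = 112)
(303 + Q(-10 + 12))*f = (303 + 1)*112 = 304*112 = 34048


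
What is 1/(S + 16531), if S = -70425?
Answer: -1/53894 ≈ -1.8555e-5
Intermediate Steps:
1/(S + 16531) = 1/(-70425 + 16531) = 1/(-53894) = -1/53894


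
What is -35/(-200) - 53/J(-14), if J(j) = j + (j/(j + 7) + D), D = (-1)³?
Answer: 2211/520 ≈ 4.2519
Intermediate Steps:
D = -1
J(j) = -1 + j + j/(7 + j) (J(j) = j + (j/(j + 7) - 1) = j + (j/(7 + j) - 1) = j + (-1 + j/(7 + j)) = -1 + j + j/(7 + j))
-35/(-200) - 53/J(-14) = -35/(-200) - 53*(7 - 14)/(-7 + (-14)² + 7*(-14)) = -35*(-1/200) - 53*(-7/(-7 + 196 - 98)) = 7/40 - 53/((-⅐*91)) = 7/40 - 53/(-13) = 7/40 - 53*(-1/13) = 7/40 + 53/13 = 2211/520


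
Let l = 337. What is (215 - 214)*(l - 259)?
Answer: 78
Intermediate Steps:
(215 - 214)*(l - 259) = (215 - 214)*(337 - 259) = 1*78 = 78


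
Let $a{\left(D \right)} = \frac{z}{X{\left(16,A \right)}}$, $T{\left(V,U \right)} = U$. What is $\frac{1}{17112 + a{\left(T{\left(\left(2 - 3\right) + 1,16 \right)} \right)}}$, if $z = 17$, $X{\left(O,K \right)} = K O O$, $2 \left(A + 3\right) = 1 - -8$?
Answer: $\frac{384}{6571025} \approx 5.8438 \cdot 10^{-5}$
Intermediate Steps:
$A = \frac{3}{2}$ ($A = -3 + \frac{1 - -8}{2} = -3 + \frac{1 + 8}{2} = -3 + \frac{1}{2} \cdot 9 = -3 + \frac{9}{2} = \frac{3}{2} \approx 1.5$)
$X{\left(O,K \right)} = K O^{2}$
$a{\left(D \right)} = \frac{17}{384}$ ($a{\left(D \right)} = \frac{17}{\frac{3}{2} \cdot 16^{2}} = \frac{17}{\frac{3}{2} \cdot 256} = \frac{17}{384}$)
$\frac{1}{17112 + a{\left(T{\left(\left(2 - 3\right) + 1,16 \right)} \right)}} = \frac{1}{17112 + \frac{17}{384}} = \frac{1}{\frac{6571025}{384}} = \frac{384}{6571025}$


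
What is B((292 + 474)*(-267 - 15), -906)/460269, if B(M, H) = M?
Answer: -72004/153423 ≈ -0.46932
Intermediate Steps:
B((292 + 474)*(-267 - 15), -906)/460269 = ((292 + 474)*(-267 - 15))/460269 = (766*(-282))*(1/460269) = -216012*1/460269 = -72004/153423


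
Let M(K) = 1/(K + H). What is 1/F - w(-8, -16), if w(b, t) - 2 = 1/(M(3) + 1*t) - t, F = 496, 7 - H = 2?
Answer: -1129761/62992 ≈ -17.935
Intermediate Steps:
H = 5 (H = 7 - 1*2 = 7 - 2 = 5)
M(K) = 1/(5 + K) (M(K) = 1/(K + 5) = 1/(5 + K))
w(b, t) = 2 + 1/(1/8 + t) - t (w(b, t) = 2 + (1/(1/(5 + 3) + 1*t) - t) = 2 + (1/(1/8 + t) - t) = 2 + 1/(1/8 + t) - t)
1/F - w(-8, -16) = 1/496 - (10 - 8*(-16)**2 + 15*(-16))/(1 + 8*(-16)) = 1/496 - (10 - 8*256 - 240)/(1 - 128) = 1/496 - (10 - 2048 - 240)/(-127) = 1/496 - (-1)*(-2278)/127 = 1/496 - 1*2278/127 = 1/496 - 2278/127 = -1129761/62992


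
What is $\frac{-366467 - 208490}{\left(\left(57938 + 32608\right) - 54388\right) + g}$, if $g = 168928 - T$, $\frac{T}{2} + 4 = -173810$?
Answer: $- \frac{574957}{552714} \approx -1.0402$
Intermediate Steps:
$T = -347628$ ($T = -8 + 2 \left(-173810\right) = -8 - 347620 = -347628$)
$g = 516556$ ($g = 168928 - -347628 = 168928 + 347628 = 516556$)
$\frac{-366467 - 208490}{\left(\left(57938 + 32608\right) - 54388\right) + g} = \frac{-366467 - 208490}{\left(\left(57938 + 32608\right) - 54388\right) + 516556} = - \frac{574957}{\left(90546 - 54388\right) + 516556} = - \frac{574957}{36158 + 516556} = - \frac{574957}{552714}$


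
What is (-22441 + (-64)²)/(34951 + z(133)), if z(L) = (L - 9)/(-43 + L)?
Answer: -825525/1572857 ≈ -0.52486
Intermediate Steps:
z(L) = (-9 + L)/(-43 + L)
(-22441 + (-64)²)/(34951 + z(133)) = (-22441 + (-64)²)/(34951 + (-9 + 133)/(-43 + 133)) = (-22441 + 4096)/(34951 + 124/90) = -18345/(34951 + (1/90)*124) = -18345/(34951 + 62/45) = -18345/1572857/45 = -18345*45/1572857 = -825525/1572857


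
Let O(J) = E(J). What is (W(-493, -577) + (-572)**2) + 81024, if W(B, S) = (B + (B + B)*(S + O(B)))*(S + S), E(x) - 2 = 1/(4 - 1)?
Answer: -1958711666/3 ≈ -6.5290e+8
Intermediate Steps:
E(x) = 7/3 (E(x) = 2 + 1/(4 - 1) = 2 + 1/3 = 7/3)
O(J) = 7/3
W(B, S) = 2*S*(B + 2*B*(7/3 + S)) (W(B, S) = (B + (B + B)*(S + 7/3))*(S + S) = (B + (2*B)*(7/3 + S))*(2*S) = (B + 2*B*(7/3 + S))*(2*S) = 2*S*(B + 2*B*(7/3 + S)))
(W(-493, -577) + (-572)**2) + 81024 = ((2/3)*(-493)*(-577)*(17 + 6*(-577)) + (-572)**2) + 81024 = ((2/3)*(-493)*(-577)*(17 - 3462) + 327184) + 81024 = ((2/3)*(-493)*(-577)*(-3445) + 327184) + 81024 = (-1959936290/3 + 327184) + 81024 = -1958954738/3 + 81024 = -1958711666/3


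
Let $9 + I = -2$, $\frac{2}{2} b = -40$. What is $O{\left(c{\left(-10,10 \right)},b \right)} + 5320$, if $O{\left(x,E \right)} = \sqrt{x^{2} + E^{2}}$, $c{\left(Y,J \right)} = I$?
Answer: $5320 + \sqrt{1721} \approx 5361.5$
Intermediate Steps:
$b = -40$
$I = -11$ ($I = -9 - 2 = -11$)
$c{\left(Y,J \right)} = -11$
$O{\left(x,E \right)} = \sqrt{E^{2} + x^{2}}$
$O{\left(c{\left(-10,10 \right)},b \right)} + 5320 = \sqrt{\left(-40\right)^{2} + \left(-11\right)^{2}} + 5320 = \sqrt{1600 + 121} + 5320 = \sqrt{1721} + 5320 = 5320 + \sqrt{1721}$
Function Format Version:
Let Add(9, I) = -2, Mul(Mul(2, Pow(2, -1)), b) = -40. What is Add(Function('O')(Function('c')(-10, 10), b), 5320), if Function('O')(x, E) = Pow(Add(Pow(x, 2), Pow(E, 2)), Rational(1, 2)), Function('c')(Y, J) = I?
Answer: Add(5320, Pow(1721, Rational(1, 2))) ≈ 5361.5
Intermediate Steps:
b = -40
I = -11 (I = Add(-9, -2) = -11)
Function('c')(Y, J) = -11
Function('O')(x, E) = Pow(Add(Pow(E, 2), Pow(x, 2)), Rational(1, 2))
Add(Function('O')(Function('c')(-10, 10), b), 5320) = Add(Pow(Add(Pow(-40, 2), Pow(-11, 2)), Rational(1, 2)), 5320) = Add(Pow(Add(1600, 121), Rational(1, 2)), 5320) = Add(Pow(1721, Rational(1, 2)), 5320) = Add(5320, Pow(1721, Rational(1, 2)))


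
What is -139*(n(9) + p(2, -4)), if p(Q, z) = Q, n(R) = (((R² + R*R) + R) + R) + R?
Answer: -26549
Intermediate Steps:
n(R) = 2*R² + 3*R (n(R) = (((R² + R²) + R) + R) + R = ((2*R² + R) + R) + R = ((R + 2*R²) + R) + R = (2*R + 2*R²) + R = 2*R² + 3*R)
-139*(n(9) + p(2, -4)) = -139*(9*(3 + 2*9) + 2) = -139*(9*(3 + 18) + 2) = -139*(9*21 + 2) = -139*(189 + 2) = -139*191 = -26549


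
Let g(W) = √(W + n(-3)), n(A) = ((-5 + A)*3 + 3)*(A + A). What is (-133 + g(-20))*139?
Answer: -18487 + 139*√106 ≈ -17056.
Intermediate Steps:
n(A) = 2*A*(-12 + 3*A) (n(A) = ((-15 + 3*A) + 3)*(2*A) = (-12 + 3*A)*(2*A) = 2*A*(-12 + 3*A))
g(W) = √(126 + W) (g(W) = √(W + 6*(-3)*(-4 - 3)) = √(W + 6*(-3)*(-7)) = √(W + 126) = √(126 + W))
(-133 + g(-20))*139 = (-133 + √(126 - 20))*139 = (-133 + √106)*139 = -18487 + 139*√106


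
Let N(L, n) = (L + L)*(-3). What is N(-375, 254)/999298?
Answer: 1125/499649 ≈ 0.0022516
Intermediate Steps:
N(L, n) = -6*L (N(L, n) = (2*L)*(-3) = -6*L)
N(-375, 254)/999298 = -6*(-375)/999298 = 2250*(1/999298) = 1125/499649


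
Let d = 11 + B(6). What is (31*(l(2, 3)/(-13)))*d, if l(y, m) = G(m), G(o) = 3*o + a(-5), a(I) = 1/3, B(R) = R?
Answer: -14756/39 ≈ -378.36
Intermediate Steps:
a(I) = ⅓
G(o) = ⅓ + 3*o (G(o) = 3*o + ⅓ = ⅓ + 3*o)
l(y, m) = ⅓ + 3*m
d = 17 (d = 11 + 6 = 17)
(31*(l(2, 3)/(-13)))*d = (31*((⅓ + 3*3)/(-13)))*17 = (31*((⅓ + 9)*(-1/13)))*17 = (31*((28/3)*(-1/13)))*17 = (31*(-28/39))*17 = -868/39*17 = -14756/39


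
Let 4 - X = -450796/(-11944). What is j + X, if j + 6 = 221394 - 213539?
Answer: 23336359/2986 ≈ 7815.3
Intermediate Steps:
j = 7849 (j = -6 + (221394 - 213539) = -6 + 7855 = 7849)
X = -100755/2986 (X = 4 - (-450796)/(-11944) = 4 - (-450796)*(-1)/11944 = 4 - 1*112699/2986 = 4 - 112699/2986 = -100755/2986 ≈ -33.742)
j + X = 7849 - 100755/2986 = 23336359/2986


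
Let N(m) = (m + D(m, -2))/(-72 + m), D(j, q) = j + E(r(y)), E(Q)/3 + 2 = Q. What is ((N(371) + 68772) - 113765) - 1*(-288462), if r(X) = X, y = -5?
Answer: 72797952/299 ≈ 2.4347e+5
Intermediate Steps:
E(Q) = -6 + 3*Q
D(j, q) = -21 + j (D(j, q) = j + (-6 + 3*(-5)) = j + (-6 - 15) = j - 21 = -21 + j)
N(m) = (-21 + 2*m)/(-72 + m) (N(m) = (m + (-21 + m))/(-72 + m) = (-21 + 2*m)/(-72 + m))
((N(371) + 68772) - 113765) - 1*(-288462) = (((-21 + 2*371)/(-72 + 371) + 68772) - 113765) - 1*(-288462) = (((-21 + 742)/299 + 68772) - 113765) + 288462 = (((1/299)*721 + 68772) - 113765) + 288462 = ((721/299 + 68772) - 113765) + 288462 = (20563549/299 - 113765) + 288462 = -13452186/299 + 288462 = 72797952/299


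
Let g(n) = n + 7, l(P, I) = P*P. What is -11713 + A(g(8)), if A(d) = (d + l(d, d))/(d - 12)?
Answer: -11633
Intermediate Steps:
l(P, I) = P²
g(n) = 7 + n
A(d) = (d + d²)/(-12 + d) (A(d) = (d + d²)/(d - 12) = (d + d²)/(-12 + d))
-11713 + A(g(8)) = -11713 + (7 + 8)*(1 + (7 + 8))/(-12 + (7 + 8)) = -11713 + 15*(1 + 15)/(-12 + 15) = -11713 + 15*16/3 = -11713 + 15*(⅓)*16 = -11713 + 80 = -11633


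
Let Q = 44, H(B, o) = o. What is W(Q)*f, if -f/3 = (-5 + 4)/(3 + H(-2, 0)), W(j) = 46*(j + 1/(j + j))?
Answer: 89079/44 ≈ 2024.5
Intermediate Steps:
W(j) = 23/j + 46*j (W(j) = 46*(j + 1/(2*j)) = 23/j + 46*j)
f = 1 (f = -3*(-5 + 4)/(3 + 0) = -(-3)/3 = -3*(-⅓) = 1)
W(Q)*f = (23/44 + 46*44)*1 = (23*(1/44) + 2024)*1 = (23/44 + 2024)*1 = (89079/44)*1 = 89079/44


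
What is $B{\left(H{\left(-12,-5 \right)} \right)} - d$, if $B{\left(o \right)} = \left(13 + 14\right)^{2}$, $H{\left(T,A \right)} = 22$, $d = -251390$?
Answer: $252119$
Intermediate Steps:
$B{\left(o \right)} = 729$ ($B{\left(o \right)} = 27^{2} = 729$)
$B{\left(H{\left(-12,-5 \right)} \right)} - d = 729 - -251390 = 729 + 251390 = 252119$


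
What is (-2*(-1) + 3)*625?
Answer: 3125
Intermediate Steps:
(-2*(-1) + 3)*625 = (2 + 3)*625 = 5*625 = 3125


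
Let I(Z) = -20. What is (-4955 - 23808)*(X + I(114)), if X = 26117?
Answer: -750628011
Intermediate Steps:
(-4955 - 23808)*(X + I(114)) = (-4955 - 23808)*(26117 - 20) = -28763*26097 = -750628011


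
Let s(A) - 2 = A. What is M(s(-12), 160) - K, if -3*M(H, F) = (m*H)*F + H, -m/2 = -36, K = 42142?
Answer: -11216/3 ≈ -3738.7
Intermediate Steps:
m = 72 (m = -2*(-36) = 72)
s(A) = 2 + A
M(H, F) = -H/3 - 24*F*H (M(H, F) = -((72*H)*F + H)/3 = -(72*F*H + H)/3 = -(H + 72*F*H)/3 = -H/3 - 24*F*H)
M(s(-12), 160) - K = -(2 - 12)*(1 + 72*160)/3 - 1*42142 = -⅓*(-10)*(1 + 11520) - 42142 = -⅓*(-10)*11521 - 42142 = 115210/3 - 42142 = -11216/3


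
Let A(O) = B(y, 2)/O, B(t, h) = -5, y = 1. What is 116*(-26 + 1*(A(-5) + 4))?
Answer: -2436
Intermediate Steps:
A(O) = -5/O
116*(-26 + 1*(A(-5) + 4)) = 116*(-26 + 1*(-5/(-5) + 4)) = 116*(-26 + 1*(-5*(-1/5) + 4)) = 116*(-26 + 1*(1 + 4)) = 116*(-26 + 1*5) = 116*(-26 + 5) = 116*(-21) = -2436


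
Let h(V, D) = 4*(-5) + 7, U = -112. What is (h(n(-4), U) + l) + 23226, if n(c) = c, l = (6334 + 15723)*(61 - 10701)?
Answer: -234663267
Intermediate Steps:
l = -234686480 (l = 22057*(-10640) = -234686480)
h(V, D) = -13 (h(V, D) = -20 + 7 = -13)
(h(n(-4), U) + l) + 23226 = (-13 - 234686480) + 23226 = -234686493 + 23226 = -234663267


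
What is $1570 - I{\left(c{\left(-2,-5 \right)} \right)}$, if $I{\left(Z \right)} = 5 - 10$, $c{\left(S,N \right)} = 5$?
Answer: $1575$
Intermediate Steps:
$I{\left(Z \right)} = -5$ ($I{\left(Z \right)} = 5 - 10 = -5$)
$1570 - I{\left(c{\left(-2,-5 \right)} \right)} = 1570 - -5 = 1570 + 5 = 1575$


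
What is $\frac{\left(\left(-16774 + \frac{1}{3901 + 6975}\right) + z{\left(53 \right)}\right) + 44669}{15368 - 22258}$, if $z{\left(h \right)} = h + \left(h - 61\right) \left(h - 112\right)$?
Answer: $- \frac{309095921}{74935640} \approx -4.1248$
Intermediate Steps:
$z{\left(h \right)} = h + \left(-112 + h\right) \left(-61 + h\right)$ ($z{\left(h \right)} = h + \left(-61 + h\right) \left(h - 112\right) = h + \left(-61 + h\right) \left(-112 + h\right) = h + \left(-112 + h\right) \left(-61 + h\right)$)
$\frac{\left(\left(-16774 + \frac{1}{3901 + 6975}\right) + z{\left(53 \right)}\right) + 44669}{15368 - 22258} = \frac{\left(\left(-16774 + \frac{1}{3901 + 6975}\right) + \left(6832 + 53^{2} - 9116\right)\right) + 44669}{15368 - 22258} = \frac{\left(\left(-16774 + \frac{1}{10876}\right) + \left(6832 + 2809 - 9116\right)\right) + 44669}{-6890} = \left(\left(\left(-16774 + \frac{1}{10876}\right) + 525\right) + 44669\right) \left(- \frac{1}{6890}\right) = \left(\left(- \frac{182434023}{10876} + 525\right) + 44669\right) \left(- \frac{1}{6890}\right) = \left(- \frac{176724123}{10876} + 44669\right) \left(- \frac{1}{6890}\right) = \frac{309095921}{10876} \left(- \frac{1}{6890}\right) = - \frac{309095921}{74935640}$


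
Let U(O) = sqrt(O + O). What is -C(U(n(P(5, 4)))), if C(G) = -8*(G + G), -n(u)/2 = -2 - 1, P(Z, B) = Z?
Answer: 32*sqrt(3) ≈ 55.426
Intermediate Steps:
n(u) = 6 (n(u) = -2*(-2 - 1) = -2*(-3) = 6)
U(O) = sqrt(2)*sqrt(O) (U(O) = sqrt(2*O) = sqrt(2)*sqrt(O))
C(G) = -16*G
-C(U(n(P(5, 4)))) = -(-16)*sqrt(2)*sqrt(6) = -(-16)*2*sqrt(3) = -(-32)*sqrt(3) = 32*sqrt(3)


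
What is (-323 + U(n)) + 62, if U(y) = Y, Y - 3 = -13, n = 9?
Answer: -271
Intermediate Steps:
Y = -10 (Y = 3 - 13 = -10)
U(y) = -10
(-323 + U(n)) + 62 = (-323 - 10) + 62 = -333 + 62 = -271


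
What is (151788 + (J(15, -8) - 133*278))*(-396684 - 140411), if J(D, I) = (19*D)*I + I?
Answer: -60437151970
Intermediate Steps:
J(D, I) = I + 19*D*I (J(D, I) = 19*D*I + I = I + 19*D*I)
(151788 + (J(15, -8) - 133*278))*(-396684 - 140411) = (151788 + (-8*(1 + 19*15) - 133*278))*(-396684 - 140411) = (151788 + (-8*(1 + 285) - 36974))*(-537095) = (151788 + (-8*286 - 36974))*(-537095) = (151788 + (-2288 - 36974))*(-537095) = (151788 - 39262)*(-537095) = 112526*(-537095) = -60437151970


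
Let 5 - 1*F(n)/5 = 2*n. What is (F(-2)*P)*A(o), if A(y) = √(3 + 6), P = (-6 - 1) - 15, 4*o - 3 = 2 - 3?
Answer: -2970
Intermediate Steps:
F(n) = 25 - 10*n
o = ½ (o = ¾ + (2 - 3)/4 = ¾ + (¼)*(-1) = ¾ - ¼ = ½ ≈ 0.50000)
P = -22 (P = -7 - 15 = -22)
A(y) = 3 (A(y) = √9 = 3)
(F(-2)*P)*A(o) = ((25 - 10*(-2))*(-22))*3 = ((25 + 20)*(-22))*3 = (45*(-22))*3 = -990*3 = -2970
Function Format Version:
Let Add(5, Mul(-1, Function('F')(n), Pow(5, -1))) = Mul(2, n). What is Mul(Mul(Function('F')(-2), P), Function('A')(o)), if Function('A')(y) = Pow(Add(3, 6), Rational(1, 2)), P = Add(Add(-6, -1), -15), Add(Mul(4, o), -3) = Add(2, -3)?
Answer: -2970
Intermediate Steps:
Function('F')(n) = Add(25, Mul(-10, n)) (Function('F')(n) = Add(25, Mul(-5, Mul(2, n))) = Add(25, Mul(-10, n)))
o = Rational(1, 2) (o = Add(Rational(3, 4), Mul(Rational(1, 4), Add(2, -3))) = Add(Rational(3, 4), Mul(Rational(1, 4), -1)) = Add(Rational(3, 4), Rational(-1, 4)) = Rational(1, 2) ≈ 0.50000)
P = -22 (P = Add(-7, -15) = -22)
Function('A')(y) = 3 (Function('A')(y) = Pow(9, Rational(1, 2)) = 3)
Mul(Mul(Function('F')(-2), P), Function('A')(o)) = Mul(Mul(Add(25, Mul(-10, -2)), -22), 3) = Mul(Mul(Add(25, 20), -22), 3) = Mul(Mul(45, -22), 3) = Mul(-990, 3) = -2970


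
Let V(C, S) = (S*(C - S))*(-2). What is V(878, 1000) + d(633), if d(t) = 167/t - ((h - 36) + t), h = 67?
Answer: 154031855/633 ≈ 2.4334e+5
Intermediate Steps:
d(t) = -31 - t + 167/t (d(t) = 167/t - ((67 - 36) + t) = 167/t - (31 + t) = 167/t + (-31 - t) = -31 - t + 167/t)
V(C, S) = -2*S*(C - S)
V(878, 1000) + d(633) = 2*1000*(1000 - 1*878) + (-31 - 1*633 + 167/633) = 2*1000*(1000 - 878) + (-31 - 633 + 167*(1/633)) = 2*1000*122 + (-31 - 633 + 167/633) = 244000 - 420145/633 = 154031855/633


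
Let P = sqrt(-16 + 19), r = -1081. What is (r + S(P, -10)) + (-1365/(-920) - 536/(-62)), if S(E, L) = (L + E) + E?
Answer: -6165289/5704 + 2*sqrt(3) ≈ -1077.4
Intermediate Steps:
P = sqrt(3) ≈ 1.7320
S(E, L) = L + 2*E (S(E, L) = (E + L) + E = L + 2*E)
(r + S(P, -10)) + (-1365/(-920) - 536/(-62)) = (-1081 + (-10 + 2*sqrt(3))) + (-1365/(-920) - 536/(-62)) = (-1091 + 2*sqrt(3)) + (-1365*(-1/920) - 536*(-1/62)) = (-1091 + 2*sqrt(3)) + (273/184 + 268/31) = (-1091 + 2*sqrt(3)) + 57775/5704 = -6165289/5704 + 2*sqrt(3)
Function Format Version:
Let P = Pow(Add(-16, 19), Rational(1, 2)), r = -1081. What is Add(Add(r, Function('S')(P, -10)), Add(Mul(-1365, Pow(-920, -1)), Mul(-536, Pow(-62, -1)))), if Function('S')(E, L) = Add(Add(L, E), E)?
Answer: Add(Rational(-6165289, 5704), Mul(2, Pow(3, Rational(1, 2)))) ≈ -1077.4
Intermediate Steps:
P = Pow(3, Rational(1, 2)) ≈ 1.7320
Function('S')(E, L) = Add(L, Mul(2, E)) (Function('S')(E, L) = Add(Add(E, L), E) = Add(L, Mul(2, E)))
Add(Add(r, Function('S')(P, -10)), Add(Mul(-1365, Pow(-920, -1)), Mul(-536, Pow(-62, -1)))) = Add(Add(-1081, Add(-10, Mul(2, Pow(3, Rational(1, 2))))), Add(Mul(-1365, Pow(-920, -1)), Mul(-536, Pow(-62, -1)))) = Add(Add(-1091, Mul(2, Pow(3, Rational(1, 2)))), Add(Mul(-1365, Rational(-1, 920)), Mul(-536, Rational(-1, 62)))) = Add(Add(-1091, Mul(2, Pow(3, Rational(1, 2)))), Add(Rational(273, 184), Rational(268, 31))) = Add(Add(-1091, Mul(2, Pow(3, Rational(1, 2)))), Rational(57775, 5704)) = Add(Rational(-6165289, 5704), Mul(2, Pow(3, Rational(1, 2))))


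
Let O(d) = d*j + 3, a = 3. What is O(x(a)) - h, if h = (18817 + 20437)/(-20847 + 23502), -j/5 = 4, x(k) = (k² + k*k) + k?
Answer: -1146389/2655 ≈ -431.79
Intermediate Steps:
x(k) = k + 2*k² (x(k) = (k² + k²) + k = 2*k² + k = k + 2*k²)
j = -20 (j = -5*4 = -20)
O(d) = 3 - 20*d (O(d) = d*(-20) + 3 = -20*d + 3 = 3 - 20*d)
h = 39254/2655 ≈ 14.785
O(x(a)) - h = (3 - 60*(1 + 2*3)) - 1*39254/2655 = (3 - 60*(1 + 6)) - 39254/2655 = (3 - 60*7) - 39254/2655 = (3 - 20*21) - 39254/2655 = (3 - 420) - 39254/2655 = -417 - 39254/2655 = -1146389/2655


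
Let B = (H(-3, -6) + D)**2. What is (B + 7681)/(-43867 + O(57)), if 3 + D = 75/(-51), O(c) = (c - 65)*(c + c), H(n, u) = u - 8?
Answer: -2318405/12941131 ≈ -0.17915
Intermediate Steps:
H(n, u) = -8 + u
O(c) = 2*c*(-65 + c) (O(c) = (-65 + c)*(2*c) = 2*c*(-65 + c))
D = -76/17 (D = -3 + 75/(-51) = -3 + 75*(-1/51) = -3 - 25/17 = -76/17 ≈ -4.4706)
B = 98596/289 (B = ((-8 - 6) - 76/17)**2 = (-14 - 76/17)**2 = (-314/17)**2 = 98596/289 ≈ 341.16)
(B + 7681)/(-43867 + O(57)) = (98596/289 + 7681)/(-43867 + 2*57*(-65 + 57)) = 2318405/(289*(-43867 + 2*57*(-8))) = 2318405/(289*(-43867 - 912)) = (2318405/289)/(-44779) = (2318405/289)*(-1/44779) = -2318405/12941131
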